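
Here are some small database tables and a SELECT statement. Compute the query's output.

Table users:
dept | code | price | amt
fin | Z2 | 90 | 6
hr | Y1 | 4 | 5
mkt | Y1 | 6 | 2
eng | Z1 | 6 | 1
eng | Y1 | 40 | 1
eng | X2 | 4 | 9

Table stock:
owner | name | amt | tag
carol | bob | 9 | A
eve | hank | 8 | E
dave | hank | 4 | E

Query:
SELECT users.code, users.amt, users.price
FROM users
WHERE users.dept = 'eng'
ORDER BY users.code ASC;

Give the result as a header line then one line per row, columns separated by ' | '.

== RESULT ==
users.code | users.amt | users.price
X2 | 9 | 4
Y1 | 1 | 40
Z1 | 1 | 6

Derivation:
After WHERE (3 rows):
users.dept | users.code | users.price | users.amt
eng | Z1 | 6 | 1
eng | Y1 | 40 | 1
eng | X2 | 4 | 9
After SELECT (3 rows):
users.code | users.amt | users.price
Z1 | 1 | 6
Y1 | 1 | 40
X2 | 9 | 4
After ORDER BY (3 rows):
users.code | users.amt | users.price
X2 | 9 | 4
Y1 | 1 | 40
Z1 | 1 | 6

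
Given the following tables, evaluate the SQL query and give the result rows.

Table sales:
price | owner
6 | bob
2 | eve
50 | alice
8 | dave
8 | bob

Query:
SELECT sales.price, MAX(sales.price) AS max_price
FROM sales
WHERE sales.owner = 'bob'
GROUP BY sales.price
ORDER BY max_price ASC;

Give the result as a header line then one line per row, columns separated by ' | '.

After WHERE (2 rows):
sales.price | sales.owner
6 | bob
8 | bob
After GROUP BY (2 rows):
sales.price | max_price
6 | 6
8 | 8
After ORDER BY (2 rows):
sales.price | max_price
6 | 6
8 | 8

== RESULT ==
sales.price | max_price
6 | 6
8 | 8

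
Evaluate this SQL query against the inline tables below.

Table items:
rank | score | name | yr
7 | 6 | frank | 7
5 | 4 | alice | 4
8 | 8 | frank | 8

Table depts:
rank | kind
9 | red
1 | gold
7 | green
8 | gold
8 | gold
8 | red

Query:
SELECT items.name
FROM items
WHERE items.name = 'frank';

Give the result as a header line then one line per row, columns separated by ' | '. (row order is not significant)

After WHERE (2 rows):
items.rank | items.score | items.name | items.yr
7 | 6 | frank | 7
8 | 8 | frank | 8
After SELECT (2 rows):
items.name
frank
frank

== RESULT ==
items.name
frank
frank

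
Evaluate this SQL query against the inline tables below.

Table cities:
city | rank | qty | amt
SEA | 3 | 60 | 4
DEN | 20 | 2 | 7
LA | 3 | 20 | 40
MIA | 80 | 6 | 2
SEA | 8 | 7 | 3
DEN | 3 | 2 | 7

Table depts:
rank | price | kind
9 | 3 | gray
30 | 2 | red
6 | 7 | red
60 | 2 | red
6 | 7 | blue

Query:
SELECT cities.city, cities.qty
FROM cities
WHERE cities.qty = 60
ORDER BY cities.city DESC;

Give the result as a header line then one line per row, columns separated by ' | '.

After WHERE (1 rows):
cities.city | cities.rank | cities.qty | cities.amt
SEA | 3 | 60 | 4
After SELECT (1 rows):
cities.city | cities.qty
SEA | 60
After ORDER BY (1 rows):
cities.city | cities.qty
SEA | 60

== RESULT ==
cities.city | cities.qty
SEA | 60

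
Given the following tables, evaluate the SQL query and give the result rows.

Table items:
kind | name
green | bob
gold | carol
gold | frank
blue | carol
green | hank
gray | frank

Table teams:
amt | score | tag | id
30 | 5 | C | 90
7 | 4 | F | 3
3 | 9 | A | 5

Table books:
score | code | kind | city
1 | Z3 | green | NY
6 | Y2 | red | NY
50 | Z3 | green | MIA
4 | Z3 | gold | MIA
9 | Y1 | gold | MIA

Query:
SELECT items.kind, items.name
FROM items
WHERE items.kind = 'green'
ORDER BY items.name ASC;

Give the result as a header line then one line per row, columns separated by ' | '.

== RESULT ==
items.kind | items.name
green | bob
green | hank

Derivation:
After WHERE (2 rows):
items.kind | items.name
green | bob
green | hank
After SELECT (2 rows):
items.kind | items.name
green | bob
green | hank
After ORDER BY (2 rows):
items.kind | items.name
green | bob
green | hank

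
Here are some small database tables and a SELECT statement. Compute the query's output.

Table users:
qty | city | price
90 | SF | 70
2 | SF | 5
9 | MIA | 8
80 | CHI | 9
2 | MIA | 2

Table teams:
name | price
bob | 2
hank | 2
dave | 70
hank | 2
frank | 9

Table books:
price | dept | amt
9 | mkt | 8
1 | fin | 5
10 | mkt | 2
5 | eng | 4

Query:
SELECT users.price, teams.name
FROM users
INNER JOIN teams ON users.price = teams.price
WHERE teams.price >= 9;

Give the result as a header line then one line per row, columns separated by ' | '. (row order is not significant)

== RESULT ==
users.price | teams.name
70 | dave
9 | frank

Derivation:
After JOIN teams (5 rows):
users.qty | users.city | users.price | teams.name | teams.price
90 | SF | 70 | dave | 70
80 | CHI | 9 | frank | 9
2 | MIA | 2 | bob | 2
2 | MIA | 2 | hank | 2
2 | MIA | 2 | hank | 2
After WHERE (2 rows):
users.qty | users.city | users.price | teams.name | teams.price
90 | SF | 70 | dave | 70
80 | CHI | 9 | frank | 9
After SELECT (2 rows):
users.price | teams.name
70 | dave
9 | frank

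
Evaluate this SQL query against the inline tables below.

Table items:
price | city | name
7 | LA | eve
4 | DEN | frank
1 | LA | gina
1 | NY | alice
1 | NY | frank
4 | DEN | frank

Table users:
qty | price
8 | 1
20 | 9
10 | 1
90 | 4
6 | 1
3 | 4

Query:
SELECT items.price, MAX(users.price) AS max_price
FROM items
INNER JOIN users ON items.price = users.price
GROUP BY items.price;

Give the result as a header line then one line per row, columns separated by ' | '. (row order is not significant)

== RESULT ==
items.price | max_price
4 | 4
1 | 1

Derivation:
After JOIN users (13 rows):
items.price | items.city | items.name | users.qty | users.price
4 | DEN | frank | 90 | 4
4 | DEN | frank | 3 | 4
1 | LA | gina | 8 | 1
1 | LA | gina | 10 | 1
1 | LA | gina | 6 | 1
1 | NY | alice | 8 | 1
1 | NY | alice | 10 | 1
1 | NY | alice | 6 | 1
1 | NY | frank | 8 | 1
1 | NY | frank | 10 | 1
1 | NY | frank | 6 | 1
4 | DEN | frank | 90 | 4
4 | DEN | frank | 3 | 4
After GROUP BY (2 rows):
items.price | max_price
4 | 4
1 | 1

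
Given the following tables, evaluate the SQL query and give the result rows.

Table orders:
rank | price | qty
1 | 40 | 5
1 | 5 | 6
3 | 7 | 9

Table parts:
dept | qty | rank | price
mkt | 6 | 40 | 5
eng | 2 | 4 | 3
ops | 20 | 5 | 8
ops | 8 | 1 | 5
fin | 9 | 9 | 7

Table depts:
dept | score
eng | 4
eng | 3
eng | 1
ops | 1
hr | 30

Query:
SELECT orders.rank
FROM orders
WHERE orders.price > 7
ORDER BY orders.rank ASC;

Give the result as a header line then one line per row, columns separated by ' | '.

After WHERE (1 rows):
orders.rank | orders.price | orders.qty
1 | 40 | 5
After SELECT (1 rows):
orders.rank
1
After ORDER BY (1 rows):
orders.rank
1

== RESULT ==
orders.rank
1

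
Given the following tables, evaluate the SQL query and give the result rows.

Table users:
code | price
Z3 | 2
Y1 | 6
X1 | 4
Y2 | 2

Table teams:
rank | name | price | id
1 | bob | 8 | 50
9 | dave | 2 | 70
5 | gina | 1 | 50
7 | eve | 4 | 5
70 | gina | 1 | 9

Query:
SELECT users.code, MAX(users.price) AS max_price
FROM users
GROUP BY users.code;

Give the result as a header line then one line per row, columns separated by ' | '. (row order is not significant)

== RESULT ==
users.code | max_price
Z3 | 2
Y1 | 6
X1 | 4
Y2 | 2

Derivation:
After GROUP BY (4 rows):
users.code | max_price
Z3 | 2
Y1 | 6
X1 | 4
Y2 | 2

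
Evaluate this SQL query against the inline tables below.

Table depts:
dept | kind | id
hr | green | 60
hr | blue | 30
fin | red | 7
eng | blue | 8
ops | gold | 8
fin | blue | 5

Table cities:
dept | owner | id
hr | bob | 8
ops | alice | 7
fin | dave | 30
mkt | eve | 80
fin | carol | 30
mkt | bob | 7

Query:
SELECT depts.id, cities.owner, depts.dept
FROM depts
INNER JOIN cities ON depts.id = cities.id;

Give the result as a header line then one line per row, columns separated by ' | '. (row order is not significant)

== RESULT ==
depts.id | cities.owner | depts.dept
30 | dave | hr
30 | carol | hr
7 | alice | fin
7 | bob | fin
8 | bob | eng
8 | bob | ops

Derivation:
After JOIN cities (6 rows):
depts.dept | depts.kind | depts.id | cities.dept | cities.owner | cities.id
hr | blue | 30 | fin | dave | 30
hr | blue | 30 | fin | carol | 30
fin | red | 7 | ops | alice | 7
fin | red | 7 | mkt | bob | 7
eng | blue | 8 | hr | bob | 8
ops | gold | 8 | hr | bob | 8
After SELECT (6 rows):
depts.id | cities.owner | depts.dept
30 | dave | hr
30 | carol | hr
7 | alice | fin
7 | bob | fin
8 | bob | eng
8 | bob | ops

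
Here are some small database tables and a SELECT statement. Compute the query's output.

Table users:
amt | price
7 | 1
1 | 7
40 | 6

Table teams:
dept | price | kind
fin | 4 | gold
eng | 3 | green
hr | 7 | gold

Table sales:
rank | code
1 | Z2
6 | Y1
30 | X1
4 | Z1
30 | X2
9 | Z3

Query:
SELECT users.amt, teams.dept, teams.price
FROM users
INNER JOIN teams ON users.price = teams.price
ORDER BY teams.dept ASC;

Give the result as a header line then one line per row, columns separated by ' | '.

After JOIN teams (1 rows):
users.amt | users.price | teams.dept | teams.price | teams.kind
1 | 7 | hr | 7 | gold
After SELECT (1 rows):
users.amt | teams.dept | teams.price
1 | hr | 7
After ORDER BY (1 rows):
users.amt | teams.dept | teams.price
1 | hr | 7

== RESULT ==
users.amt | teams.dept | teams.price
1 | hr | 7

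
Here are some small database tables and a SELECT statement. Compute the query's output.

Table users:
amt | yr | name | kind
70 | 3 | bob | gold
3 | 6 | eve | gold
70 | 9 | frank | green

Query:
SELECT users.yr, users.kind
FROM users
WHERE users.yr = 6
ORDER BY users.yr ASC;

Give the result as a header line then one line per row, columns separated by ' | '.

After WHERE (1 rows):
users.amt | users.yr | users.name | users.kind
3 | 6 | eve | gold
After SELECT (1 rows):
users.yr | users.kind
6 | gold
After ORDER BY (1 rows):
users.yr | users.kind
6 | gold

== RESULT ==
users.yr | users.kind
6 | gold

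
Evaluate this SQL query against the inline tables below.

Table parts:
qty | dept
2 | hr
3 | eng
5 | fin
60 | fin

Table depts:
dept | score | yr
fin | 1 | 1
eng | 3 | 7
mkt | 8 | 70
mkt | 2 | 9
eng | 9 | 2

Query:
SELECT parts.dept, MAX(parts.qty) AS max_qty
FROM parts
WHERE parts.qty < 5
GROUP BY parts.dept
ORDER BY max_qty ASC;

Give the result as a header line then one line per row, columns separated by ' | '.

After WHERE (2 rows):
parts.qty | parts.dept
2 | hr
3 | eng
After GROUP BY (2 rows):
parts.dept | max_qty
hr | 2
eng | 3
After ORDER BY (2 rows):
parts.dept | max_qty
hr | 2
eng | 3

== RESULT ==
parts.dept | max_qty
hr | 2
eng | 3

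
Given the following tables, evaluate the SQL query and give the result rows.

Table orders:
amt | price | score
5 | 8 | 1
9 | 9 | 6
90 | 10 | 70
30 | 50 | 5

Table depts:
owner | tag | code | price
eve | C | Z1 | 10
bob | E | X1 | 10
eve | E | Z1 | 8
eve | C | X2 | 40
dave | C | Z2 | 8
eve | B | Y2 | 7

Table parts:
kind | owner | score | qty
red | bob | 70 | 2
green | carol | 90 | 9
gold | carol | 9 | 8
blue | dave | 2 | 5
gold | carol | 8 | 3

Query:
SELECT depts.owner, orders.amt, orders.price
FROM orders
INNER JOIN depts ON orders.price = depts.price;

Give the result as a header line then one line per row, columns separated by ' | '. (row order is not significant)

After JOIN depts (4 rows):
orders.amt | orders.price | orders.score | depts.owner | depts.tag | depts.code | depts.price
5 | 8 | 1 | eve | E | Z1 | 8
5 | 8 | 1 | dave | C | Z2 | 8
90 | 10 | 70 | eve | C | Z1 | 10
90 | 10 | 70 | bob | E | X1 | 10
After SELECT (4 rows):
depts.owner | orders.amt | orders.price
eve | 5 | 8
dave | 5 | 8
eve | 90 | 10
bob | 90 | 10

== RESULT ==
depts.owner | orders.amt | orders.price
eve | 5 | 8
dave | 5 | 8
eve | 90 | 10
bob | 90 | 10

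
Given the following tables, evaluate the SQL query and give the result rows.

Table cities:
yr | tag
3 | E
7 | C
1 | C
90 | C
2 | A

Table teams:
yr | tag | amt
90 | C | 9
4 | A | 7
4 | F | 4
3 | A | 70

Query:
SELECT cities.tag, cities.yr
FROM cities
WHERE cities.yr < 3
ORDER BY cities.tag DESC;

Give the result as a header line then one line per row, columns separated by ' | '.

After WHERE (2 rows):
cities.yr | cities.tag
1 | C
2 | A
After SELECT (2 rows):
cities.tag | cities.yr
C | 1
A | 2
After ORDER BY (2 rows):
cities.tag | cities.yr
C | 1
A | 2

== RESULT ==
cities.tag | cities.yr
C | 1
A | 2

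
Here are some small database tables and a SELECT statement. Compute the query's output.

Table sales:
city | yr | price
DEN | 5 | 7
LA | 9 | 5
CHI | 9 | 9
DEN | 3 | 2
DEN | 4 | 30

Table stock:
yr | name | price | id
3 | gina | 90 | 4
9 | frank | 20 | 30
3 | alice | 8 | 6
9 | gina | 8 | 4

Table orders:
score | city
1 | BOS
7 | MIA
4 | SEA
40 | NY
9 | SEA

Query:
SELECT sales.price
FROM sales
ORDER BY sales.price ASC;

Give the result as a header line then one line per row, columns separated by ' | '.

== RESULT ==
sales.price
2
5
7
9
30

Derivation:
After SELECT (5 rows):
sales.price
7
5
9
2
30
After ORDER BY (5 rows):
sales.price
2
5
7
9
30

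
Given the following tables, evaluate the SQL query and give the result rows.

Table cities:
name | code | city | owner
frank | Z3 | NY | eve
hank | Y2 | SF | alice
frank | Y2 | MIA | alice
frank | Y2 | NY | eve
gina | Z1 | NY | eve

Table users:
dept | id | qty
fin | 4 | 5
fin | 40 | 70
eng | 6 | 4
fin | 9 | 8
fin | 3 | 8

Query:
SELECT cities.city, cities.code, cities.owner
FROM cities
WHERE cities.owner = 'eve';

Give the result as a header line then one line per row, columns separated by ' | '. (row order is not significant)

After WHERE (3 rows):
cities.name | cities.code | cities.city | cities.owner
frank | Z3 | NY | eve
frank | Y2 | NY | eve
gina | Z1 | NY | eve
After SELECT (3 rows):
cities.city | cities.code | cities.owner
NY | Z3 | eve
NY | Y2 | eve
NY | Z1 | eve

== RESULT ==
cities.city | cities.code | cities.owner
NY | Z3 | eve
NY | Y2 | eve
NY | Z1 | eve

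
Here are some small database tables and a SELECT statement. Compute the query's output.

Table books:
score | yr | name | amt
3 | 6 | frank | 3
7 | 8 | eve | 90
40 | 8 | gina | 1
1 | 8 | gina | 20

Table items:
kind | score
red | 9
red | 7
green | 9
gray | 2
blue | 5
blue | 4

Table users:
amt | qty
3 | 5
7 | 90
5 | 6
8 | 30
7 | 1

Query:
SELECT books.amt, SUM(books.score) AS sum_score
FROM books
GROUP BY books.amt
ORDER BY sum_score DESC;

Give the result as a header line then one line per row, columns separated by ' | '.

After GROUP BY (4 rows):
books.amt | sum_score
3 | 3
90 | 7
1 | 40
20 | 1
After ORDER BY (4 rows):
books.amt | sum_score
1 | 40
90 | 7
3 | 3
20 | 1

== RESULT ==
books.amt | sum_score
1 | 40
90 | 7
3 | 3
20 | 1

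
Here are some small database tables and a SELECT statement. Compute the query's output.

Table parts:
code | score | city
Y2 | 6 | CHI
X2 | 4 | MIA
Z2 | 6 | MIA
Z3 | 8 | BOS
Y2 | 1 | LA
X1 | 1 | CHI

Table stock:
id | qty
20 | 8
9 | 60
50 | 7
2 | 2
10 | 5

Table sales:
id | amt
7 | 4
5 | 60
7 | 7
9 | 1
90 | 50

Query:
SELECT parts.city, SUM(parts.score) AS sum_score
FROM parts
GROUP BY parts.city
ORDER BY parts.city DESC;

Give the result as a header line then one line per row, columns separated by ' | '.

== RESULT ==
parts.city | sum_score
MIA | 10
LA | 1
CHI | 7
BOS | 8

Derivation:
After GROUP BY (4 rows):
parts.city | sum_score
CHI | 7
MIA | 10
BOS | 8
LA | 1
After ORDER BY (4 rows):
parts.city | sum_score
MIA | 10
LA | 1
CHI | 7
BOS | 8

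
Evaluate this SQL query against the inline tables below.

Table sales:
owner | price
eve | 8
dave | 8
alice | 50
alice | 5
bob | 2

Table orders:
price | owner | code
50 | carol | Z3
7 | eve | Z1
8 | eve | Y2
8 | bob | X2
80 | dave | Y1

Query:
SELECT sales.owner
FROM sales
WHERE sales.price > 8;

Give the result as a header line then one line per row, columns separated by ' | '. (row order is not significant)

After WHERE (1 rows):
sales.owner | sales.price
alice | 50
After SELECT (1 rows):
sales.owner
alice

== RESULT ==
sales.owner
alice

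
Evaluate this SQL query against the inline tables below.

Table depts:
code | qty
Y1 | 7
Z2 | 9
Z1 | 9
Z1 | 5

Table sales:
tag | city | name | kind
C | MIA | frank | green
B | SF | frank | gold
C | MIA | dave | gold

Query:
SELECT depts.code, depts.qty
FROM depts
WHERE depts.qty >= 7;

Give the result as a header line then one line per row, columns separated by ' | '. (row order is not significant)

== RESULT ==
depts.code | depts.qty
Y1 | 7
Z2 | 9
Z1 | 9

Derivation:
After WHERE (3 rows):
depts.code | depts.qty
Y1 | 7
Z2 | 9
Z1 | 9
After SELECT (3 rows):
depts.code | depts.qty
Y1 | 7
Z2 | 9
Z1 | 9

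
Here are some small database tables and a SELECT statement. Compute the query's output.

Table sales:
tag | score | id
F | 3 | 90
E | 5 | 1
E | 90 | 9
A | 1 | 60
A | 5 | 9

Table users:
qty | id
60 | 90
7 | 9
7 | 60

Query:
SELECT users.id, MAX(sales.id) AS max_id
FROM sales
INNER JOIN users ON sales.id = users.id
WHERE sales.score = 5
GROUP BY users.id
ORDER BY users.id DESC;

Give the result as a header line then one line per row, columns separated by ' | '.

== RESULT ==
users.id | max_id
9 | 9

Derivation:
After JOIN users (4 rows):
sales.tag | sales.score | sales.id | users.qty | users.id
F | 3 | 90 | 60 | 90
E | 90 | 9 | 7 | 9
A | 1 | 60 | 7 | 60
A | 5 | 9 | 7 | 9
After WHERE (1 rows):
sales.tag | sales.score | sales.id | users.qty | users.id
A | 5 | 9 | 7 | 9
After GROUP BY (1 rows):
users.id | max_id
9 | 9
After ORDER BY (1 rows):
users.id | max_id
9 | 9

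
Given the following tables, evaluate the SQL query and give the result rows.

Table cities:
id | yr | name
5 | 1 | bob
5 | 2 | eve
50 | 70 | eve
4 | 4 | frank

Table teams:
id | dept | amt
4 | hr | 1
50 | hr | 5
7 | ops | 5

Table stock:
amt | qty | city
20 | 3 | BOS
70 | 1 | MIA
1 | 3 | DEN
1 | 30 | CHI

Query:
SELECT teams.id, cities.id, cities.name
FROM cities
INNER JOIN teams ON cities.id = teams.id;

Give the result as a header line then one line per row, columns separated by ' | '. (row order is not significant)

== RESULT ==
teams.id | cities.id | cities.name
50 | 50 | eve
4 | 4 | frank

Derivation:
After JOIN teams (2 rows):
cities.id | cities.yr | cities.name | teams.id | teams.dept | teams.amt
50 | 70 | eve | 50 | hr | 5
4 | 4 | frank | 4 | hr | 1
After SELECT (2 rows):
teams.id | cities.id | cities.name
50 | 50 | eve
4 | 4 | frank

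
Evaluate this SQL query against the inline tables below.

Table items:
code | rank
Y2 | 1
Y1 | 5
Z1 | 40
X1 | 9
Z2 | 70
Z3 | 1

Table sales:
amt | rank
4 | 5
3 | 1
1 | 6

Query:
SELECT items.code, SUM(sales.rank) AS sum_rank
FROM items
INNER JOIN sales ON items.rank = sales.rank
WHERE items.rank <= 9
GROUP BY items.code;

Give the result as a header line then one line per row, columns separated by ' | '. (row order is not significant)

After JOIN sales (3 rows):
items.code | items.rank | sales.amt | sales.rank
Y2 | 1 | 3 | 1
Y1 | 5 | 4 | 5
Z3 | 1 | 3 | 1
After WHERE (3 rows):
items.code | items.rank | sales.amt | sales.rank
Y2 | 1 | 3 | 1
Y1 | 5 | 4 | 5
Z3 | 1 | 3 | 1
After GROUP BY (3 rows):
items.code | sum_rank
Y2 | 1
Y1 | 5
Z3 | 1

== RESULT ==
items.code | sum_rank
Y2 | 1
Y1 | 5
Z3 | 1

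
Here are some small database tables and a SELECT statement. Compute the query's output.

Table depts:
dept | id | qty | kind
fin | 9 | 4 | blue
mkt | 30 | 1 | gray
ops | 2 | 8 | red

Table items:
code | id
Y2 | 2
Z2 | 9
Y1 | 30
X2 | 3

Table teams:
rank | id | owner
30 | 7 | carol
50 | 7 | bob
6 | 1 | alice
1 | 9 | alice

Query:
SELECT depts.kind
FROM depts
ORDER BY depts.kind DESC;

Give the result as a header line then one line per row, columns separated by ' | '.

== RESULT ==
depts.kind
red
gray
blue

Derivation:
After SELECT (3 rows):
depts.kind
blue
gray
red
After ORDER BY (3 rows):
depts.kind
red
gray
blue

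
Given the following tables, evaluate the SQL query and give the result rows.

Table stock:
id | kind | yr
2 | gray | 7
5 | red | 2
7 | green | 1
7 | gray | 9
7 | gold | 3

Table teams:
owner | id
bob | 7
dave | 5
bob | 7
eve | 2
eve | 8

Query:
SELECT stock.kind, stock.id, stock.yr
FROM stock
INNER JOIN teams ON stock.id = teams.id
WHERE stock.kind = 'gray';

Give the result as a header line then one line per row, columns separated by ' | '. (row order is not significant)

After JOIN teams (8 rows):
stock.id | stock.kind | stock.yr | teams.owner | teams.id
2 | gray | 7 | eve | 2
5 | red | 2 | dave | 5
7 | green | 1 | bob | 7
7 | green | 1 | bob | 7
7 | gray | 9 | bob | 7
7 | gray | 9 | bob | 7
7 | gold | 3 | bob | 7
7 | gold | 3 | bob | 7
After WHERE (3 rows):
stock.id | stock.kind | stock.yr | teams.owner | teams.id
2 | gray | 7 | eve | 2
7 | gray | 9 | bob | 7
7 | gray | 9 | bob | 7
After SELECT (3 rows):
stock.kind | stock.id | stock.yr
gray | 2 | 7
gray | 7 | 9
gray | 7 | 9

== RESULT ==
stock.kind | stock.id | stock.yr
gray | 2 | 7
gray | 7 | 9
gray | 7 | 9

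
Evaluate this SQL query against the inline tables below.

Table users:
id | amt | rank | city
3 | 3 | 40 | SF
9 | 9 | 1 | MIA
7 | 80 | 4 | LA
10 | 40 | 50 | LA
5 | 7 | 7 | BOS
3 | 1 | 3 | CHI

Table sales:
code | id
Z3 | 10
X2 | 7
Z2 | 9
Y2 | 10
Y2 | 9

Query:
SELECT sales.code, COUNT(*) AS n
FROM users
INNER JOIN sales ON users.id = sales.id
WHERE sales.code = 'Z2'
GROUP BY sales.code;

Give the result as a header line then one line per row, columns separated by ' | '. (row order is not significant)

After JOIN sales (5 rows):
users.id | users.amt | users.rank | users.city | sales.code | sales.id
9 | 9 | 1 | MIA | Z2 | 9
9 | 9 | 1 | MIA | Y2 | 9
7 | 80 | 4 | LA | X2 | 7
10 | 40 | 50 | LA | Z3 | 10
10 | 40 | 50 | LA | Y2 | 10
After WHERE (1 rows):
users.id | users.amt | users.rank | users.city | sales.code | sales.id
9 | 9 | 1 | MIA | Z2 | 9
After GROUP BY (1 rows):
sales.code | n
Z2 | 1

== RESULT ==
sales.code | n
Z2 | 1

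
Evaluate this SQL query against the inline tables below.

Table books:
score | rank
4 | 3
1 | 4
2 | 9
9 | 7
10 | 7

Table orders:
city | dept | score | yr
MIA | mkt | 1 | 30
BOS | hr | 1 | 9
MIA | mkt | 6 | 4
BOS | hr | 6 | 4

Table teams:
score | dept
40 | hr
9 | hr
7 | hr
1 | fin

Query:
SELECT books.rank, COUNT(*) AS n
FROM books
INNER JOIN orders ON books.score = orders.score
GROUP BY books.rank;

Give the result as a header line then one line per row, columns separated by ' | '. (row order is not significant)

== RESULT ==
books.rank | n
4 | 2

Derivation:
After JOIN orders (2 rows):
books.score | books.rank | orders.city | orders.dept | orders.score | orders.yr
1 | 4 | MIA | mkt | 1 | 30
1 | 4 | BOS | hr | 1 | 9
After GROUP BY (1 rows):
books.rank | n
4 | 2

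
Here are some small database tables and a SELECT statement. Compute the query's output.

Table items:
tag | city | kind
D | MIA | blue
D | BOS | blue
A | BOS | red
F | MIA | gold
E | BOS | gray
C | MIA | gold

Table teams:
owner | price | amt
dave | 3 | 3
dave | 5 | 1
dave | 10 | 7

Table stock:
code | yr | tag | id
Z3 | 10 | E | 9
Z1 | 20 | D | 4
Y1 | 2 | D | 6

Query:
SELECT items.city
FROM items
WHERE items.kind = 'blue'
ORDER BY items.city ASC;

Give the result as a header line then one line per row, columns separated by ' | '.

After WHERE (2 rows):
items.tag | items.city | items.kind
D | MIA | blue
D | BOS | blue
After SELECT (2 rows):
items.city
MIA
BOS
After ORDER BY (2 rows):
items.city
BOS
MIA

== RESULT ==
items.city
BOS
MIA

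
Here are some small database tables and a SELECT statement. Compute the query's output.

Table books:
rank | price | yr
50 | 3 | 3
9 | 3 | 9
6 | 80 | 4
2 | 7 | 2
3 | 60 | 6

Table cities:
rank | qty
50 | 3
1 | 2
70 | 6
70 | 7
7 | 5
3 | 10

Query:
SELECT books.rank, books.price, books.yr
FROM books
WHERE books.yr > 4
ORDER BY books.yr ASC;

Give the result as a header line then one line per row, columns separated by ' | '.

After WHERE (2 rows):
books.rank | books.price | books.yr
9 | 3 | 9
3 | 60 | 6
After SELECT (2 rows):
books.rank | books.price | books.yr
9 | 3 | 9
3 | 60 | 6
After ORDER BY (2 rows):
books.rank | books.price | books.yr
3 | 60 | 6
9 | 3 | 9

== RESULT ==
books.rank | books.price | books.yr
3 | 60 | 6
9 | 3 | 9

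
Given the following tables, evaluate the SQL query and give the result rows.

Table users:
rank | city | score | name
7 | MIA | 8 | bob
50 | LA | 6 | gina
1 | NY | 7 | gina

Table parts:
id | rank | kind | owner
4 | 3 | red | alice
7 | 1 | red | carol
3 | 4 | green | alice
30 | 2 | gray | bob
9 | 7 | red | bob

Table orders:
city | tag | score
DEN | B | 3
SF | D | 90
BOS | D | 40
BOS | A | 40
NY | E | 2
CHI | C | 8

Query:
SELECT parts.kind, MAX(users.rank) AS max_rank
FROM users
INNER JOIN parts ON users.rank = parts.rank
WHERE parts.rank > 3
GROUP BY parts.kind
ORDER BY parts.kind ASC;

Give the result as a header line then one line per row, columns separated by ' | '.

== RESULT ==
parts.kind | max_rank
red | 7

Derivation:
After JOIN parts (2 rows):
users.rank | users.city | users.score | users.name | parts.id | parts.rank | parts.kind | parts.owner
7 | MIA | 8 | bob | 9 | 7 | red | bob
1 | NY | 7 | gina | 7 | 1 | red | carol
After WHERE (1 rows):
users.rank | users.city | users.score | users.name | parts.id | parts.rank | parts.kind | parts.owner
7 | MIA | 8 | bob | 9 | 7 | red | bob
After GROUP BY (1 rows):
parts.kind | max_rank
red | 7
After ORDER BY (1 rows):
parts.kind | max_rank
red | 7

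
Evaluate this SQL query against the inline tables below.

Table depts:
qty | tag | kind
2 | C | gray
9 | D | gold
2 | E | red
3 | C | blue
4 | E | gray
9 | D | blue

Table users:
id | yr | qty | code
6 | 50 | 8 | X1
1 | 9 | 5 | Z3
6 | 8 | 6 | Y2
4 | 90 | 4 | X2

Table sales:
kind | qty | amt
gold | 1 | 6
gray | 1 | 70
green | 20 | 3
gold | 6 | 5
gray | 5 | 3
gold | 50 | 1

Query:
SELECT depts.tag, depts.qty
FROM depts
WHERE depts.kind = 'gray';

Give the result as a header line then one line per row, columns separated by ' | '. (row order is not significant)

After WHERE (2 rows):
depts.qty | depts.tag | depts.kind
2 | C | gray
4 | E | gray
After SELECT (2 rows):
depts.tag | depts.qty
C | 2
E | 4

== RESULT ==
depts.tag | depts.qty
C | 2
E | 4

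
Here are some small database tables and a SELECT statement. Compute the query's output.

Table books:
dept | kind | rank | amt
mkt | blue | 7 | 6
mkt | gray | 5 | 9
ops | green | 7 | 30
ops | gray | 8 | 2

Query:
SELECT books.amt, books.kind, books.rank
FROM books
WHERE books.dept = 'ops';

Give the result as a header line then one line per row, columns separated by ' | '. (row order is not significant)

After WHERE (2 rows):
books.dept | books.kind | books.rank | books.amt
ops | green | 7 | 30
ops | gray | 8 | 2
After SELECT (2 rows):
books.amt | books.kind | books.rank
30 | green | 7
2 | gray | 8

== RESULT ==
books.amt | books.kind | books.rank
30 | green | 7
2 | gray | 8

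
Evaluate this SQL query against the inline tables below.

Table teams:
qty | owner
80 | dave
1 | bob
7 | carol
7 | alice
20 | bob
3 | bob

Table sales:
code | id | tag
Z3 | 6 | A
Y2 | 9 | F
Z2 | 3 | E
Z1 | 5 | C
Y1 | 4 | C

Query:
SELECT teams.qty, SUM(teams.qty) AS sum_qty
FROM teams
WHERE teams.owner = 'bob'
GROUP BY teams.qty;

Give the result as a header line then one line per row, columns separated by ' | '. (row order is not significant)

After WHERE (3 rows):
teams.qty | teams.owner
1 | bob
20 | bob
3 | bob
After GROUP BY (3 rows):
teams.qty | sum_qty
1 | 1
20 | 20
3 | 3

== RESULT ==
teams.qty | sum_qty
1 | 1
20 | 20
3 | 3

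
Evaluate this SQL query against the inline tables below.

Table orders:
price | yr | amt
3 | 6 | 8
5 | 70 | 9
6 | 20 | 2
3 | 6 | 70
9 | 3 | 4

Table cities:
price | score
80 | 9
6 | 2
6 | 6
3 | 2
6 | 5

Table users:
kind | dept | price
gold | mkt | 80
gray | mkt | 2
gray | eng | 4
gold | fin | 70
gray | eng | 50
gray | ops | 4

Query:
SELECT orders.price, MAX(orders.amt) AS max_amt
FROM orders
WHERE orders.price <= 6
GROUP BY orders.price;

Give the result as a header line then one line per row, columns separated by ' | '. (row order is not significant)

== RESULT ==
orders.price | max_amt
3 | 70
5 | 9
6 | 2

Derivation:
After WHERE (4 rows):
orders.price | orders.yr | orders.amt
3 | 6 | 8
5 | 70 | 9
6 | 20 | 2
3 | 6 | 70
After GROUP BY (3 rows):
orders.price | max_amt
3 | 70
5 | 9
6 | 2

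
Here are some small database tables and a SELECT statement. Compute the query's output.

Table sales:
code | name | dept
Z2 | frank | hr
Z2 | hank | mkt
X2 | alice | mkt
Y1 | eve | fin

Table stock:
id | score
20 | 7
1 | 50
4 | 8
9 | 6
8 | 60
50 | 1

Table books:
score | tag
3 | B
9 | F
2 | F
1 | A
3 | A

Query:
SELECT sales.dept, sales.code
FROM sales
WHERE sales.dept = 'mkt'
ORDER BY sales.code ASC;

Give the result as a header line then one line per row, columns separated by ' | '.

After WHERE (2 rows):
sales.code | sales.name | sales.dept
Z2 | hank | mkt
X2 | alice | mkt
After SELECT (2 rows):
sales.dept | sales.code
mkt | Z2
mkt | X2
After ORDER BY (2 rows):
sales.dept | sales.code
mkt | X2
mkt | Z2

== RESULT ==
sales.dept | sales.code
mkt | X2
mkt | Z2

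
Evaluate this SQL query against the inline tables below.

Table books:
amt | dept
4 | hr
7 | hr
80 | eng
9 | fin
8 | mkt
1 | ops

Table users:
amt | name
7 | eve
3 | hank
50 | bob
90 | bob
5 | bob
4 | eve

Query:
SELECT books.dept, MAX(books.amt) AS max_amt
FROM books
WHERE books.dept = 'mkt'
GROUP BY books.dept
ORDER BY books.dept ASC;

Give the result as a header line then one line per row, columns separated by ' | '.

== RESULT ==
books.dept | max_amt
mkt | 8

Derivation:
After WHERE (1 rows):
books.amt | books.dept
8 | mkt
After GROUP BY (1 rows):
books.dept | max_amt
mkt | 8
After ORDER BY (1 rows):
books.dept | max_amt
mkt | 8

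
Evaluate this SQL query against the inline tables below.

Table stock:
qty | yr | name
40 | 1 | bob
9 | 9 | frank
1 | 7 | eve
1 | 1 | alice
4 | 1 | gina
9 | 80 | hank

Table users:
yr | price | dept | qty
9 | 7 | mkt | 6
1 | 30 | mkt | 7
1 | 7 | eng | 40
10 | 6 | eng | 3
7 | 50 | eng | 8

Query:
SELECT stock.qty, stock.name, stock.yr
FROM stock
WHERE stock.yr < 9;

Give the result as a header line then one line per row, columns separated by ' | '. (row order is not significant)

== RESULT ==
stock.qty | stock.name | stock.yr
40 | bob | 1
1 | eve | 7
1 | alice | 1
4 | gina | 1

Derivation:
After WHERE (4 rows):
stock.qty | stock.yr | stock.name
40 | 1 | bob
1 | 7 | eve
1 | 1 | alice
4 | 1 | gina
After SELECT (4 rows):
stock.qty | stock.name | stock.yr
40 | bob | 1
1 | eve | 7
1 | alice | 1
4 | gina | 1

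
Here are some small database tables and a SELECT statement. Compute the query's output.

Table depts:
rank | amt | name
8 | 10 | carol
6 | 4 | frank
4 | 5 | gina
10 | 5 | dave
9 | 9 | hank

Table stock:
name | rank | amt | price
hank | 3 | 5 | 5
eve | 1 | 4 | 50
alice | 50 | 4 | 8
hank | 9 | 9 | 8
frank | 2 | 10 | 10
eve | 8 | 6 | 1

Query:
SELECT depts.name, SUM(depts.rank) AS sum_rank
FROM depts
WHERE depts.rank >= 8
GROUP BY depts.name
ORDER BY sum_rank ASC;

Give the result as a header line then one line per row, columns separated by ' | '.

After WHERE (3 rows):
depts.rank | depts.amt | depts.name
8 | 10 | carol
10 | 5 | dave
9 | 9 | hank
After GROUP BY (3 rows):
depts.name | sum_rank
carol | 8
dave | 10
hank | 9
After ORDER BY (3 rows):
depts.name | sum_rank
carol | 8
hank | 9
dave | 10

== RESULT ==
depts.name | sum_rank
carol | 8
hank | 9
dave | 10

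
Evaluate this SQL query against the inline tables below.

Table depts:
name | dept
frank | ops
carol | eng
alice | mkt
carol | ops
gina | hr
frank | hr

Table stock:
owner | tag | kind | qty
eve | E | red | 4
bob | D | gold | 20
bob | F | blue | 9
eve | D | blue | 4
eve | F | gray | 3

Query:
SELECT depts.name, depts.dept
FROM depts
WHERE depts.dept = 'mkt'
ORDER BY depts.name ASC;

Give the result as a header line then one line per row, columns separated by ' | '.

== RESULT ==
depts.name | depts.dept
alice | mkt

Derivation:
After WHERE (1 rows):
depts.name | depts.dept
alice | mkt
After SELECT (1 rows):
depts.name | depts.dept
alice | mkt
After ORDER BY (1 rows):
depts.name | depts.dept
alice | mkt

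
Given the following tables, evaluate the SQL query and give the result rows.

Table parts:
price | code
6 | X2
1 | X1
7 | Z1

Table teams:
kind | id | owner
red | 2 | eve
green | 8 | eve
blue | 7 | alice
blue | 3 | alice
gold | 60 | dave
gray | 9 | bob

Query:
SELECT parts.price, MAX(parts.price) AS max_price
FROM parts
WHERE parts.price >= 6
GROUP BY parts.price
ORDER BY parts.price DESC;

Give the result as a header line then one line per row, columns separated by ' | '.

After WHERE (2 rows):
parts.price | parts.code
6 | X2
7 | Z1
After GROUP BY (2 rows):
parts.price | max_price
6 | 6
7 | 7
After ORDER BY (2 rows):
parts.price | max_price
7 | 7
6 | 6

== RESULT ==
parts.price | max_price
7 | 7
6 | 6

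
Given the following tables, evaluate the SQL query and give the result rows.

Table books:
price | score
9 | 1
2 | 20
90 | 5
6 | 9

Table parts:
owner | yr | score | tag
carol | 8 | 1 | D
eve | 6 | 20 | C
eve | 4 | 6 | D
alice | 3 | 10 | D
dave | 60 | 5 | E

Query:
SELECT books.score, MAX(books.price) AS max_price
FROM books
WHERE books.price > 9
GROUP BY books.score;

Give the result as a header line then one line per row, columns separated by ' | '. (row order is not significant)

After WHERE (1 rows):
books.price | books.score
90 | 5
After GROUP BY (1 rows):
books.score | max_price
5 | 90

== RESULT ==
books.score | max_price
5 | 90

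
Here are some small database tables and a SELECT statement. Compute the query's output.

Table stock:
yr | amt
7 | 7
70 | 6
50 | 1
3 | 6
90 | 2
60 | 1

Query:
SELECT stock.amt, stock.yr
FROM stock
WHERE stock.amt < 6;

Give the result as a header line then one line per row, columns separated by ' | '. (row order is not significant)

After WHERE (3 rows):
stock.yr | stock.amt
50 | 1
90 | 2
60 | 1
After SELECT (3 rows):
stock.amt | stock.yr
1 | 50
2 | 90
1 | 60

== RESULT ==
stock.amt | stock.yr
1 | 50
2 | 90
1 | 60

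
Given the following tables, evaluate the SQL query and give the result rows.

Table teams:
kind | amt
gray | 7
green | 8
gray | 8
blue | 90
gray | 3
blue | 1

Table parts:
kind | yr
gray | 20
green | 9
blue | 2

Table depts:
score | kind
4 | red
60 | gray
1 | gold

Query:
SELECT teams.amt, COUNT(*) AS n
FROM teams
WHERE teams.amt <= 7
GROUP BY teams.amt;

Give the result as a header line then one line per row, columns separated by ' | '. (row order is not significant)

After WHERE (3 rows):
teams.kind | teams.amt
gray | 7
gray | 3
blue | 1
After GROUP BY (3 rows):
teams.amt | n
7 | 1
3 | 1
1 | 1

== RESULT ==
teams.amt | n
7 | 1
3 | 1
1 | 1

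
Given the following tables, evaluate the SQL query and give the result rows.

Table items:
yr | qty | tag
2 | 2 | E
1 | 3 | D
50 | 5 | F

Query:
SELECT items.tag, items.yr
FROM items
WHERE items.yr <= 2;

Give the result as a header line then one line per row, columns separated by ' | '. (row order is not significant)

== RESULT ==
items.tag | items.yr
E | 2
D | 1

Derivation:
After WHERE (2 rows):
items.yr | items.qty | items.tag
2 | 2 | E
1 | 3 | D
After SELECT (2 rows):
items.tag | items.yr
E | 2
D | 1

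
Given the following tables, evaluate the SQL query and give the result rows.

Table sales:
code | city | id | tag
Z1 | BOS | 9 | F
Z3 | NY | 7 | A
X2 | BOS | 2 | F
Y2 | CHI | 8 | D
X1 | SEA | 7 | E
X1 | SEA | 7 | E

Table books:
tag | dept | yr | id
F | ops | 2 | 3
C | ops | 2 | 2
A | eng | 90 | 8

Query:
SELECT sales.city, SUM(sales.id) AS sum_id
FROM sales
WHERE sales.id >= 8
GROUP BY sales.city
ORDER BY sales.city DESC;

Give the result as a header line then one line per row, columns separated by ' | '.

After WHERE (2 rows):
sales.code | sales.city | sales.id | sales.tag
Z1 | BOS | 9 | F
Y2 | CHI | 8 | D
After GROUP BY (2 rows):
sales.city | sum_id
BOS | 9
CHI | 8
After ORDER BY (2 rows):
sales.city | sum_id
CHI | 8
BOS | 9

== RESULT ==
sales.city | sum_id
CHI | 8
BOS | 9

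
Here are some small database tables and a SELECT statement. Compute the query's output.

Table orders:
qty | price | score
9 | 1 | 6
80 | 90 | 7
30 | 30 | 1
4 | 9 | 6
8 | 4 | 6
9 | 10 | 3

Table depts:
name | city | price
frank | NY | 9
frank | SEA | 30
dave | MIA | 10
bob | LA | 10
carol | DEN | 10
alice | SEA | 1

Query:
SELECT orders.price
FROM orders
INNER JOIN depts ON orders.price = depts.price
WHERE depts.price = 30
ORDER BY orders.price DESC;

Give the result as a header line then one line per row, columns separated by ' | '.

After JOIN depts (6 rows):
orders.qty | orders.price | orders.score | depts.name | depts.city | depts.price
9 | 1 | 6 | alice | SEA | 1
30 | 30 | 1 | frank | SEA | 30
4 | 9 | 6 | frank | NY | 9
9 | 10 | 3 | dave | MIA | 10
9 | 10 | 3 | bob | LA | 10
9 | 10 | 3 | carol | DEN | 10
After WHERE (1 rows):
orders.qty | orders.price | orders.score | depts.name | depts.city | depts.price
30 | 30 | 1 | frank | SEA | 30
After SELECT (1 rows):
orders.price
30
After ORDER BY (1 rows):
orders.price
30

== RESULT ==
orders.price
30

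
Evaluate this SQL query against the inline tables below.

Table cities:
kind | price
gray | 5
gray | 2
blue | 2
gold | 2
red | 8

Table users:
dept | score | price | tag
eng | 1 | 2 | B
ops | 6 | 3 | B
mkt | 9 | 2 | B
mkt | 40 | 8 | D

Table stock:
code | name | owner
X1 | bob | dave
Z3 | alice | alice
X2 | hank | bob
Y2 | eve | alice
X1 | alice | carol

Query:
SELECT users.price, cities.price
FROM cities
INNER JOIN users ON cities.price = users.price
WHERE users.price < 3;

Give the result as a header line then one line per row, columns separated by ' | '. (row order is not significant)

After JOIN users (7 rows):
cities.kind | cities.price | users.dept | users.score | users.price | users.tag
gray | 2 | eng | 1 | 2 | B
gray | 2 | mkt | 9 | 2 | B
blue | 2 | eng | 1 | 2 | B
blue | 2 | mkt | 9 | 2 | B
gold | 2 | eng | 1 | 2 | B
gold | 2 | mkt | 9 | 2 | B
red | 8 | mkt | 40 | 8 | D
After WHERE (6 rows):
cities.kind | cities.price | users.dept | users.score | users.price | users.tag
gray | 2 | eng | 1 | 2 | B
gray | 2 | mkt | 9 | 2 | B
blue | 2 | eng | 1 | 2 | B
blue | 2 | mkt | 9 | 2 | B
gold | 2 | eng | 1 | 2 | B
gold | 2 | mkt | 9 | 2 | B
After SELECT (6 rows):
users.price | cities.price
2 | 2
2 | 2
2 | 2
2 | 2
2 | 2
2 | 2

== RESULT ==
users.price | cities.price
2 | 2
2 | 2
2 | 2
2 | 2
2 | 2
2 | 2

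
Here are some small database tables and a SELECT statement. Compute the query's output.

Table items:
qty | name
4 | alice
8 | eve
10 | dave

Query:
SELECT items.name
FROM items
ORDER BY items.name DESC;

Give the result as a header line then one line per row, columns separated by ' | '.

After SELECT (3 rows):
items.name
alice
eve
dave
After ORDER BY (3 rows):
items.name
eve
dave
alice

== RESULT ==
items.name
eve
dave
alice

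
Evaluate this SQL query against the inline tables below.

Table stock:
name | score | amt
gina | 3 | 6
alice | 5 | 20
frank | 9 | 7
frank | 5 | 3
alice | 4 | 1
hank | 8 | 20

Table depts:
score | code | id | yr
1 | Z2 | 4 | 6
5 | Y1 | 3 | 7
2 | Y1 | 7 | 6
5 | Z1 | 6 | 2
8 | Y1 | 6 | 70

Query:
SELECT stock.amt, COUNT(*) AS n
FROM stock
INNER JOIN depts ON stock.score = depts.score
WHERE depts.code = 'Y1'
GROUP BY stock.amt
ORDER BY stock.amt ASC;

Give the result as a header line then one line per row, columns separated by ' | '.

== RESULT ==
stock.amt | n
3 | 1
20 | 2

Derivation:
After JOIN depts (5 rows):
stock.name | stock.score | stock.amt | depts.score | depts.code | depts.id | depts.yr
alice | 5 | 20 | 5 | Y1 | 3 | 7
alice | 5 | 20 | 5 | Z1 | 6 | 2
frank | 5 | 3 | 5 | Y1 | 3 | 7
frank | 5 | 3 | 5 | Z1 | 6 | 2
hank | 8 | 20 | 8 | Y1 | 6 | 70
After WHERE (3 rows):
stock.name | stock.score | stock.amt | depts.score | depts.code | depts.id | depts.yr
alice | 5 | 20 | 5 | Y1 | 3 | 7
frank | 5 | 3 | 5 | Y1 | 3 | 7
hank | 8 | 20 | 8 | Y1 | 6 | 70
After GROUP BY (2 rows):
stock.amt | n
20 | 2
3 | 1
After ORDER BY (2 rows):
stock.amt | n
3 | 1
20 | 2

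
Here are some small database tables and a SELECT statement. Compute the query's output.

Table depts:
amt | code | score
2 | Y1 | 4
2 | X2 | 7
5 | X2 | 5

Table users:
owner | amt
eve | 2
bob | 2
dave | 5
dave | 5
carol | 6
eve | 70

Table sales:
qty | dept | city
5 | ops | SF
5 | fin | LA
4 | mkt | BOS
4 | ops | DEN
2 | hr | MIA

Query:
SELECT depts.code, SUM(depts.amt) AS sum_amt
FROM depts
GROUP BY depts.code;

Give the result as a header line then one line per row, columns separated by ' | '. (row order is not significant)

== RESULT ==
depts.code | sum_amt
Y1 | 2
X2 | 7

Derivation:
After GROUP BY (2 rows):
depts.code | sum_amt
Y1 | 2
X2 | 7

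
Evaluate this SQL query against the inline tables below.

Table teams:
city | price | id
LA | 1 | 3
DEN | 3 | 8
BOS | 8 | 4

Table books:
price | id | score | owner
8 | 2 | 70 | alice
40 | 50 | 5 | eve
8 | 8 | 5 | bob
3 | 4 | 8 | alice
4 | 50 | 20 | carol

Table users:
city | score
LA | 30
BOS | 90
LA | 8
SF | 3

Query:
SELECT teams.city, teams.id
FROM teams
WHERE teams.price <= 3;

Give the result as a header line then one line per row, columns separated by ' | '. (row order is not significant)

After WHERE (2 rows):
teams.city | teams.price | teams.id
LA | 1 | 3
DEN | 3 | 8
After SELECT (2 rows):
teams.city | teams.id
LA | 3
DEN | 8

== RESULT ==
teams.city | teams.id
LA | 3
DEN | 8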